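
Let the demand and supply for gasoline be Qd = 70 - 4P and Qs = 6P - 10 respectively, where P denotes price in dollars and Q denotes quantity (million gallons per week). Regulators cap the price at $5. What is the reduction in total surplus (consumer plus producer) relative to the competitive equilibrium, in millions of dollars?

67.5

In a free market, 70 - 4P = 6P - 10 gives the equilibrium P* = 8, Q* = 38.
The ceiling of 5 is below the equilibrium price 8, so it binds.
At P = 5: Qd = 70 - 4·5 = 50 and Qs = 6·5 - 10 = 20.
Quantity traded falls to 20. At Q = 20 the demand price is (70 - 20)/4 = 12.5 and the supply price is (10 + 20)/6 = 5.
Deadweight loss = ½ · (12.5 - 5) · (38 - 20) = ½ · 7.5 · 18 = 67.5.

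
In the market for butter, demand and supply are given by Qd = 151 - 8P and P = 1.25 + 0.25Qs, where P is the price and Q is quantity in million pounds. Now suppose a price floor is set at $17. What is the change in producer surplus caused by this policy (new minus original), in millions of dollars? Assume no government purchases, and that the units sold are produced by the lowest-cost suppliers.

-68

Rearranging supply gives Qs = 4P - 5. Setting quantity demanded equal to quantity supplied, 151 - 8P = 4P - 5, gives P* = 13 and Q* = 47.
Since 17 > 13, the floor is binding.
At P = 17: Qd = 151 - 8·17 = 15 and Qs = 4·17 - 5 = 63.
Producer surplus without the control is ½ · (13 - 1.25) · 47 = 276.125.
With the floor, 15 units are sold at 17. The supply price at Q = 15 is 5, so PS = ½ · [(17 - 1.25) + (17 - 5)] · 15 = 208.125.
Change in producer surplus = 208.125 - 276.125 = -68.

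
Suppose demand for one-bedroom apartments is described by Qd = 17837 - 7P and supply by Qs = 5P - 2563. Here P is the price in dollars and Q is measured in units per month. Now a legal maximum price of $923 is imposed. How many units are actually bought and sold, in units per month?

Equilibrium: 17837 - 7P = 5P - 2563, so 20400 = 12P and P* = 1700, Q* = 5937.
Because the ceiling (923) lies below the market-clearing price, it is binding.
At P = 923: Qd = 17837 - 7·923 = 11376 and Qs = 5·923 - 2563 = 2052.
The quantity actually transacted is the short side, supply: 2052.

2052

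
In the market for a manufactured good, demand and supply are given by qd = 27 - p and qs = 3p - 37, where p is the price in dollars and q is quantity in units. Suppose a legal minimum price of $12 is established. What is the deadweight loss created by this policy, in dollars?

In a free market, 27 - p = 3p - 37 gives the equilibrium p* = 16, q* = 11.
Since 12 is below p* = 16, the floor does not bind and the free-market outcome prevails.
Since the control does not bind, no trades are prevented and deadweight loss is zero.

0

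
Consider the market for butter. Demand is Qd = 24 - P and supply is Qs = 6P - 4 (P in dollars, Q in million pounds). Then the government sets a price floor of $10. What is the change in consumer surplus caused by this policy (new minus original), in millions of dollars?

-102

Without the control the market clears where 24 - P = 6P - 4, i.e. P* = 4 and Q* = 20.
The floor of 10 is above the equilibrium price 4, so it binds.
At P = 10: Qd = 24 - 10 = 14 and Qs = 6·10 - 4 = 56.
Consumer surplus without the control is ½ · (24 - 4) · 20 = 200.
With the floor, consumers buy 14 units at 10, so CS = ½ · (24 - 10) · 14 = 98.
Change in consumer surplus = 98 - 200 = -102.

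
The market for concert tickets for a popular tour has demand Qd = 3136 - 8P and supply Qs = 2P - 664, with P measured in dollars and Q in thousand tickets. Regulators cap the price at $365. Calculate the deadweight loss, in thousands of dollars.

Without the control the market clears where 3136 - 8P = 2P - 664, i.e. P* = 380 and Q* = 96.
Because the ceiling (365) lies below the market-clearing price, it is binding.
At P = 365: Qd = 3136 - 8·365 = 216 and Qs = 2·365 - 664 = 66.
Quantity traded falls to 66. At Q = 66 the demand price is (3136 - 66)/8 = 383.75 and the supply price is (664 + 66)/2 = 365.
Deadweight loss = ½ · (383.75 - 365) · (96 - 66) = ½ · 18.75 · 30 = 281.25.

281.25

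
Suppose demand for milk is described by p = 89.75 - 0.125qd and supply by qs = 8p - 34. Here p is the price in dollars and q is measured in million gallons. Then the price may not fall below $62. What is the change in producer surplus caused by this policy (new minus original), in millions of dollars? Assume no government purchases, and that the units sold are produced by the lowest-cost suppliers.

Rearranging demand gives qd = 718 - 8p. Setting quantity demanded equal to quantity supplied, 718 - 8p = 8p - 34, gives p* = 47 and q* = 342.
The floor of 62 is above the equilibrium price 47, so it binds.
At p = 62: qd = 718 - 8·62 = 222 and qs = 8·62 - 34 = 462.
Producer surplus without the control is ½ · (47 - 4.25) · 342 = 7310.25.
With the floor, 222 units are sold at 62. The supply price at q = 222 is 32, so PS = ½ · [(62 - 4.25) + (62 - 32)] · 222 = 9740.25.
Change in producer surplus = 9740.25 - 7310.25 = 2430.

2430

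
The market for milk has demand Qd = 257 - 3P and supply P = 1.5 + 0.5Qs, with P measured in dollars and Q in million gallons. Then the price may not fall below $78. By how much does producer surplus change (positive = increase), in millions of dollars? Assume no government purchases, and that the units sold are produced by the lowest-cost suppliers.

Rearranging supply gives Qs = 2P - 3. In a free market, 257 - 3P = 2P - 3 gives the equilibrium P* = 52, Q* = 101.
The floor of 78 is above the equilibrium price 52, so it binds.
At P = 78: Qd = 257 - 3·78 = 23 and Qs = 2·78 - 3 = 153.
Producer surplus without the control is ½ · (52 - 1.5) · 101 = 2550.25.
With the floor, 23 units are sold at 78. The supply price at Q = 23 is 13, so PS = ½ · [(78 - 1.5) + (78 - 13)] · 23 = 1627.25.
Change in producer surplus = 1627.25 - 2550.25 = -923.

-923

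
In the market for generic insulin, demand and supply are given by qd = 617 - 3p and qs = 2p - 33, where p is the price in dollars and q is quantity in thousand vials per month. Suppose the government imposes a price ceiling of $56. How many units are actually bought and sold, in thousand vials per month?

79

Setting quantity demanded equal to quantity supplied, 617 - 3p = 2p - 33, gives p* = 130 and q* = 227.
The ceiling of 56 is below the equilibrium price 130, so it binds.
At p = 56: qd = 617 - 3·56 = 449 and qs = 2·56 - 33 = 79.
The quantity actually transacted is the short side, supply: 79.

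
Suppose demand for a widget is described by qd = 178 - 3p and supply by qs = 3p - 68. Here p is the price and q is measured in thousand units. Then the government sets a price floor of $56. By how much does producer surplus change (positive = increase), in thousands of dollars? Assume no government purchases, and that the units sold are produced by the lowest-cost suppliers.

Equilibrium: 178 - 3p = 3p - 68, so 246 = 6p and p* = 41, q* = 55.
Because the floor (56) lies above the market-clearing price, it is binding.
At p = 56: qd = 178 - 3·56 = 10 and qs = 3·56 - 68 = 100.
Producer surplus without the control is ½ · (41 - 68/3) · 55 = 3025/6.
With the floor, 10 units are sold at 56. The supply price at q = 10 is 26, so PS = ½ · [(56 - 68/3) + (56 - 26)] · 10 = 950/3.
Change in producer surplus = 950/3 - 3025/6 = -187.5.

-187.5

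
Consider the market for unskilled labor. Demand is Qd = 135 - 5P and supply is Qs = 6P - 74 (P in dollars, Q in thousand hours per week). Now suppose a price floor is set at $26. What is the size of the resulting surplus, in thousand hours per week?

77

Without the control the market clears where 135 - 5P = 6P - 74, i.e. P* = 19 and Q* = 40.
Because the floor (26) lies above the market-clearing price, it is binding.
At P = 26: Qd = 135 - 5·26 = 5 and Qs = 6·26 - 74 = 82.
Surplus = Qs - Qd = 82 - 5 = 77.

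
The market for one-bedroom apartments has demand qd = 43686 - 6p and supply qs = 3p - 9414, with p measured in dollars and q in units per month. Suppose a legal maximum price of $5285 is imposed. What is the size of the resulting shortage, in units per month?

5535

Setting quantity demanded equal to quantity supplied, 43686 - 6p = 3p - 9414, gives p* = 5900 and q* = 8286.
Because the ceiling (5285) lies below the market-clearing price, it is binding.
At p = 5285: qd = 43686 - 6·5285 = 11976 and qs = 3·5285 - 9414 = 6441.
Shortage = qd - qs = 11976 - 6441 = 5535.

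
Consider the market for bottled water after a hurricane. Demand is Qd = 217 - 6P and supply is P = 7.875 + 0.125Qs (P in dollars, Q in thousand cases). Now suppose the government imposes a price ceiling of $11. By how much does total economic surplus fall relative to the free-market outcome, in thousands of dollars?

756

Rearranging supply gives Qs = 8P - 63. Equilibrium: 217 - 6P = 8P - 63, so 280 = 14P and P* = 20, Q* = 97.
Because the ceiling (11) lies below the market-clearing price, it is binding.
At P = 11: Qd = 217 - 6·11 = 151 and Qs = 8·11 - 63 = 25.
Quantity traded falls to 25. At Q = 25 the demand price is (217 - 25)/6 = 32 and the supply price is (63 + 25)/8 = 11.
Deadweight loss = ½ · (32 - 11) · (97 - 25) = ½ · 21 · 72 = 756.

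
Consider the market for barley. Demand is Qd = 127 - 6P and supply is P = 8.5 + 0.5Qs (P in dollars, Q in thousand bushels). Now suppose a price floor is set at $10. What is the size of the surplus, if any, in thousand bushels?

0

Rearranging supply gives Qs = 2P - 17. Without the control the market clears where 127 - 6P = 2P - 17, i.e. P* = 18 and Q* = 19.
The floor of 10 is below the equilibrium price 18, so it is not binding; the market clears at P* = 18, Q* = 19.
Since the control does not bind, there is no surplus.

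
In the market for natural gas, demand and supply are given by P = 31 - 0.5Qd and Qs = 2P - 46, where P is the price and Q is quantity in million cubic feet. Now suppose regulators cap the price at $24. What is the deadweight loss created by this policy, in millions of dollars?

Rearranging demand gives Qd = 62 - 2P. Setting quantity demanded equal to quantity supplied, 62 - 2P = 2P - 46, gives P* = 27 and Q* = 8.
Because the ceiling (24) lies below the market-clearing price, it is binding.
At P = 24: Qd = 62 - 2·24 = 14 and Qs = 2·24 - 46 = 2.
Quantity traded falls to 2. At Q = 2 the demand price is (62 - 2)/2 = 30 and the supply price is (46 + 2)/2 = 24.
Deadweight loss = ½ · (30 - 24) · (8 - 2) = ½ · 6 · 6 = 18.

18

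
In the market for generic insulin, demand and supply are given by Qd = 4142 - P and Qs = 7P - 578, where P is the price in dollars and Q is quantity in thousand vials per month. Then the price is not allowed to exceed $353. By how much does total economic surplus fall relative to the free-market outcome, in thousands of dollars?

1572732

In a free market, 4142 - P = 7P - 578 gives the equilibrium P* = 590, Q* = 3552.
Because the ceiling (353) lies below the market-clearing price, it is binding.
At P = 353: Qd = 4142 - 353 = 3789 and Qs = 7·353 - 578 = 1893.
Quantity traded falls to 1893. At Q = 1893 the demand price is 4142 - 1893 = 2249 and the supply price is (578 + 1893)/7 = 353.
Deadweight loss = ½ · (2249 - 353) · (3552 - 1893) = ½ · 1896 · 1659 = 1572732.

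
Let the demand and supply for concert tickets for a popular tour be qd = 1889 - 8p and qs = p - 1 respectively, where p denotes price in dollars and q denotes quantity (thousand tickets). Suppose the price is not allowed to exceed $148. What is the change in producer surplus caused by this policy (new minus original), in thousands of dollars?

Without the control the market clears where 1889 - 8p = p - 1, i.e. p* = 210 and q* = 209.
Because the ceiling (148) lies below the market-clearing price, it is binding.
At p = 148: qd = 1889 - 8·148 = 705 and qs = 148 - 1 = 147.
Producer surplus without the control is ½ · (210 - 1) · 209 = 21840.5.
With the ceiling, producers sell 147 units at 148, so PS = ½ · (148 - 1) · 147 = 10804.5.
Change in producer surplus = 10804.5 - 21840.5 = -11036.

-11036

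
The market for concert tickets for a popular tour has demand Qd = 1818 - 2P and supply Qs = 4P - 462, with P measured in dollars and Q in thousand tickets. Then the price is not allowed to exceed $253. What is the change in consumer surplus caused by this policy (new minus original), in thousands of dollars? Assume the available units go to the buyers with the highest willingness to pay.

5334

Setting quantity demanded equal to quantity supplied, 1818 - 2P = 4P - 462, gives P* = 380 and Q* = 1058.
Because the ceiling (253) lies below the market-clearing price, it is binding.
At P = 253: Qd = 1818 - 2·253 = 1312 and Qs = 4·253 - 462 = 550.
Consumer surplus without the control is ½ · (909 - 380) · 1058 = 279841.
With the ceiling, 550 units are sold at 253 (assume they go to the highest-value buyers). The demand price at Q = 550 is 634, so CS = ½ · [(909 - 253) + (634 - 253)] · 550 = 285175.
Change in consumer surplus = 285175 - 279841 = 5334.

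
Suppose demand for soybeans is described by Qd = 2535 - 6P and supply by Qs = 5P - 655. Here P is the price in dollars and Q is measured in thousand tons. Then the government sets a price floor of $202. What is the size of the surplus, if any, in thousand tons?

Without the control the market clears where 2535 - 6P = 5P - 655, i.e. P* = 290 and Q* = 795.
Since 202 is below P* = 290, the floor does not bind and the free-market outcome prevails.
Since the control does not bind, there is no surplus.

0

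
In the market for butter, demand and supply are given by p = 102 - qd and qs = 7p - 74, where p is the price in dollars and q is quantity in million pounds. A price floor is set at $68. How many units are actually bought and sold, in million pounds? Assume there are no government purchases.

34

Rearranging demand gives qd = 102 - p. Equilibrium: 102 - p = 7p - 74, so 176 = 8p and p* = 22, q* = 80.
The floor of 68 is above the equilibrium price 22, so it binds.
At p = 68: qd = 102 - 68 = 34 and qs = 7·68 - 74 = 402.
The quantity actually transacted is the short side, demand: 34.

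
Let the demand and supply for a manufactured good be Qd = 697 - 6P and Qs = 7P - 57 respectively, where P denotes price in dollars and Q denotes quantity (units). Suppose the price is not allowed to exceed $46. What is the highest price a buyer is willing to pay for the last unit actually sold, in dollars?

72

Setting quantity demanded equal to quantity supplied, 697 - 6P = 7P - 57, gives P* = 58 and Q* = 349.
Because the ceiling (46) lies below the market-clearing price, it is binding.
At P = 46: Qd = 697 - 6·46 = 421 and Qs = 7·46 - 57 = 265.
Only 265 units reach the market. On the demand curve, the marginal buyer's willingness to pay at Q = 265 is (697 - 265)/6 = 72.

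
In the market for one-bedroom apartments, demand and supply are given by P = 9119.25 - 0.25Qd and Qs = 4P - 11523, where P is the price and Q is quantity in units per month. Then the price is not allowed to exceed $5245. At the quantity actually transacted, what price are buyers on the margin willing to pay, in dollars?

Rearranging demand gives Qd = 36477 - 4P. In a free market, 36477 - 4P = 4P - 11523 gives the equilibrium P* = 6000, Q* = 12477.
Because the ceiling (5245) lies below the market-clearing price, it is binding.
At P = 5245: Qd = 36477 - 4·5245 = 15497 and Qs = 4·5245 - 11523 = 9457.
Only 9457 units reach the market. On the demand curve, the marginal buyer's willingness to pay at Q = 9457 is (36477 - 9457)/4 = 6755.

6755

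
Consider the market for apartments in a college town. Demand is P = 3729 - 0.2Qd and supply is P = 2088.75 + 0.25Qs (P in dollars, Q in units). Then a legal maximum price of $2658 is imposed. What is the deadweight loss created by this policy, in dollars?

Rearranging demand gives Qd = 18645 - 5P; rearranging supply gives Qs = 4P - 8355. Setting quantity demanded equal to quantity supplied, 18645 - 5P = 4P - 8355, gives P* = 3000 and Q* = 3645.
Because the ceiling (2658) lies below the market-clearing price, it is binding.
At P = 2658: Qd = 18645 - 5·2658 = 5355 and Qs = 4·2658 - 8355 = 2277.
Quantity traded falls to 2277. At Q = 2277 the demand price is (18645 - 2277)/5 = 3273.6 and the supply price is (8355 + 2277)/4 = 2658.
Deadweight loss = ½ · (3273.6 - 2658) · (3645 - 2277) = ½ · 615.6 · 1368 = 421070.4.

421070.4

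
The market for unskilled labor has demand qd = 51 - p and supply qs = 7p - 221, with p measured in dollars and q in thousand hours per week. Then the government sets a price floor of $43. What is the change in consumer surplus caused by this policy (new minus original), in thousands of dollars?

In a free market, 51 - p = 7p - 221 gives the equilibrium p* = 34, q* = 17.
Because the floor (43) lies above the market-clearing price, it is binding.
At p = 43: qd = 51 - 43 = 8 and qs = 7·43 - 221 = 80.
Consumer surplus without the control is ½ · (51 - 34) · 17 = 144.5.
With the floor, consumers buy 8 units at 43, so CS = ½ · (51 - 43) · 8 = 32.
Change in consumer surplus = 32 - 144.5 = -112.5.

-112.5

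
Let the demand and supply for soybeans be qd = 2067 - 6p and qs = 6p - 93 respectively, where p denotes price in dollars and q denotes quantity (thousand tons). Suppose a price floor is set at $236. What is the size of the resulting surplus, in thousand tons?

672

Equilibrium: 2067 - 6p = 6p - 93, so 2160 = 12p and p* = 180, q* = 987.
Since 236 > 180, the floor is binding.
At p = 236: qd = 2067 - 6·236 = 651 and qs = 6·236 - 93 = 1323.
Surplus = qs - qd = 1323 - 651 = 672.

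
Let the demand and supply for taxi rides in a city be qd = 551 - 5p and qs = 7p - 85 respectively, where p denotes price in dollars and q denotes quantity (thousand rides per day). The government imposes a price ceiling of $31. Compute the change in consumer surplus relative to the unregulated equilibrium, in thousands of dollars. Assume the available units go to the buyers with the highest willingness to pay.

532.4

Without the control the market clears where 551 - 5p = 7p - 85, i.e. p* = 53 and q* = 286.
Because the ceiling (31) lies below the market-clearing price, it is binding.
At p = 31: qd = 551 - 5·31 = 396 and qs = 7·31 - 85 = 132.
Consumer surplus without the control is ½ · (110.2 - 53) · 286 = 8179.6.
With the ceiling, 132 units are sold at 31 (assume they go to the highest-value buyers). The demand price at q = 132 is 83.8, so CS = ½ · [(110.2 - 31) + (83.8 - 31)] · 132 = 8712.
Change in consumer surplus = 8712 - 8179.6 = 532.4.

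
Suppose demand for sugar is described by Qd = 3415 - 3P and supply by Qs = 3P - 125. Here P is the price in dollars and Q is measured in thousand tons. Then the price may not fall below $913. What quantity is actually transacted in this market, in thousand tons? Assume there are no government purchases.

In a free market, 3415 - 3P = 3P - 125 gives the equilibrium P* = 590, Q* = 1645.
The floor of 913 is above the equilibrium price 590, so it binds.
At P = 913: Qd = 3415 - 3·913 = 676 and Qs = 3·913 - 125 = 2614.
The quantity actually transacted is the short side, demand: 676.

676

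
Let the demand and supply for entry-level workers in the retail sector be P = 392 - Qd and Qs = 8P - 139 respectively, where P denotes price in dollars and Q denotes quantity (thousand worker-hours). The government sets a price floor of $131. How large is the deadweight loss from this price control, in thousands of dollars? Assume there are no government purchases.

2916

Rearranging demand gives Qd = 392 - P. Equilibrium: 392 - P = 8P - 139, so 531 = 9P and P* = 59, Q* = 333.
Since 131 > 59, the floor is binding.
At P = 131: Qd = 392 - 131 = 261 and Qs = 8·131 - 139 = 909.
Quantity traded falls to 261. At Q = 261 the demand price is 392 - 261 = 131 and the supply price is (139 + 261)/8 = 50.
Deadweight loss = ½ · (131 - 50) · (333 - 261) = ½ · 81 · 72 = 2916.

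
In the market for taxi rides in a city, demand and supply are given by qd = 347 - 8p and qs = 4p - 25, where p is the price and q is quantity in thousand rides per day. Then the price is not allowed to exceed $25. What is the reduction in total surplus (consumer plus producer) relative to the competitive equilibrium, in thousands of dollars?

108

Equilibrium: 347 - 8p = 4p - 25, so 372 = 12p and p* = 31, q* = 99.
Because the ceiling (25) lies below the market-clearing price, it is binding.
At p = 25: qd = 347 - 8·25 = 147 and qs = 4·25 - 25 = 75.
Quantity traded falls to 75. At q = 75 the demand price is (347 - 75)/8 = 34 and the supply price is (25 + 75)/4 = 25.
Deadweight loss = ½ · (34 - 25) · (99 - 75) = ½ · 9 · 24 = 108.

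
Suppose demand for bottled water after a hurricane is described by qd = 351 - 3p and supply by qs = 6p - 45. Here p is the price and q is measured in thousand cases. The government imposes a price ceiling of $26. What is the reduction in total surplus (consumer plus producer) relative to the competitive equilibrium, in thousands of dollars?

2916

Without the control the market clears where 351 - 3p = 6p - 45, i.e. p* = 44 and q* = 219.
Because the ceiling (26) lies below the market-clearing price, it is binding.
At p = 26: qd = 351 - 3·26 = 273 and qs = 6·26 - 45 = 111.
Quantity traded falls to 111. At q = 111 the demand price is (351 - 111)/3 = 80 and the supply price is (45 + 111)/6 = 26.
Deadweight loss = ½ · (80 - 26) · (219 - 111) = ½ · 54 · 108 = 2916.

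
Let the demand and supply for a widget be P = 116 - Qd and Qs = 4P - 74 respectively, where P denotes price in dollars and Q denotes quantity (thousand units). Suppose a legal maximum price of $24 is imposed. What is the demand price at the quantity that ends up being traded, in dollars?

94

Rearranging demand gives Qd = 116 - P. Without the control the market clears where 116 - P = 4P - 74, i.e. P* = 38 and Q* = 78.
Because the ceiling (24) lies below the market-clearing price, it is binding.
At P = 24: Qd = 116 - 24 = 92 and Qs = 4·24 - 74 = 22.
Only 22 units reach the market. On the demand curve, the marginal buyer's willingness to pay at Q = 22 is (116 - 22) = 94.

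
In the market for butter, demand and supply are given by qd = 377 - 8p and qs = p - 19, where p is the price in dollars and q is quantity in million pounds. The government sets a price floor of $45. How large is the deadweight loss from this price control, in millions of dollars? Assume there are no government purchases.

36

Without the control the market clears where 377 - 8p = p - 19, i.e. p* = 44 and q* = 25.
Because the floor (45) lies above the market-clearing price, it is binding.
At p = 45: qd = 377 - 8·45 = 17 and qs = 45 - 19 = 26.
Quantity traded falls to 17. At q = 17 the demand price is (377 - 17)/8 = 45 and the supply price is 19 + 17 = 36.
Deadweight loss = ½ · (45 - 36) · (25 - 17) = ½ · 9 · 8 = 36.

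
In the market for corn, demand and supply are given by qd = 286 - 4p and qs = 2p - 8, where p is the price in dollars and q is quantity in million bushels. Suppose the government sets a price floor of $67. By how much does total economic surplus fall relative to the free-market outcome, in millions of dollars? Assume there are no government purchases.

1944

Without the control the market clears where 286 - 4p = 2p - 8, i.e. p* = 49 and q* = 90.
Since 67 > 49, the floor is binding.
At p = 67: qd = 286 - 4·67 = 18 and qs = 2·67 - 8 = 126.
Quantity traded falls to 18. At q = 18 the demand price is (286 - 18)/4 = 67 and the supply price is (8 + 18)/2 = 13.
Deadweight loss = ½ · (67 - 13) · (90 - 18) = ½ · 54 · 72 = 1944.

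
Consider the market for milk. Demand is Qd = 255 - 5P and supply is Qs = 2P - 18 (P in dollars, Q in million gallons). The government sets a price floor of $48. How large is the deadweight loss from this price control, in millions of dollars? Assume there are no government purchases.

Without the control the market clears where 255 - 5P = 2P - 18, i.e. P* = 39 and Q* = 60.
The floor of 48 is above the equilibrium price 39, so it binds.
At P = 48: Qd = 255 - 5·48 = 15 and Qs = 2·48 - 18 = 78.
Quantity traded falls to 15. At Q = 15 the demand price is (255 - 15)/5 = 48 and the supply price is (18 + 15)/2 = 16.5.
Deadweight loss = ½ · (48 - 16.5) · (60 - 15) = ½ · 31.5 · 45 = 708.75.

708.75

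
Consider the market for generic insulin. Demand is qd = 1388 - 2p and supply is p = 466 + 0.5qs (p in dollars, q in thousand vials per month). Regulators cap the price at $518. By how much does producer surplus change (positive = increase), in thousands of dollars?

Rearranging supply gives qs = 2p - 932. Equilibrium: 1388 - 2p = 2p - 932, so 2320 = 4p and p* = 580, q* = 228.
The ceiling of 518 is below the equilibrium price 580, so it binds.
At p = 518: qd = 1388 - 2·518 = 352 and qs = 2·518 - 932 = 104.
Producer surplus without the control is ½ · (580 - 466) · 228 = 12996.
With the ceiling, producers sell 104 units at 518, so PS = ½ · (518 - 466) · 104 = 2704.
Change in producer surplus = 2704 - 12996 = -10292.

-10292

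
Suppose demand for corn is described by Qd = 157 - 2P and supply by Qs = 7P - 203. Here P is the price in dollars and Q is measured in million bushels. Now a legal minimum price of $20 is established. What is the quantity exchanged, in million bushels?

77

Without the control the market clears where 157 - 2P = 7P - 203, i.e. P* = 40 and Q* = 77.
The floor of 20 is below the equilibrium price 40, so it is not binding; the market clears at P* = 40, Q* = 77.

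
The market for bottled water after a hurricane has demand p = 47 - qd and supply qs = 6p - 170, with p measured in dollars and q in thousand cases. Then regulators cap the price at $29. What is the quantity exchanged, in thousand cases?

Rearranging demand gives qd = 47 - p. Setting quantity demanded equal to quantity supplied, 47 - p = 6p - 170, gives p* = 31 and q* = 16.
Because the ceiling (29) lies below the market-clearing price, it is binding.
At p = 29: qd = 47 - 29 = 18 and qs = 6·29 - 170 = 4.
The quantity actually transacted is the short side, supply: 4.

4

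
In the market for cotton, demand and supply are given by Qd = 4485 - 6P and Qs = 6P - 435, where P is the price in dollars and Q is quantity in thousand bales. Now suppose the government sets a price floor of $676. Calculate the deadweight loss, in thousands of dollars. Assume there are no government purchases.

Without the control the market clears where 4485 - 6P = 6P - 435, i.e. P* = 410 and Q* = 2025.
Since 676 > 410, the floor is binding.
At P = 676: Qd = 4485 - 6·676 = 429 and Qs = 6·676 - 435 = 3621.
Quantity traded falls to 429. At Q = 429 the demand price is (4485 - 429)/6 = 676 and the supply price is (435 + 429)/6 = 144.
Deadweight loss = ½ · (676 - 144) · (2025 - 429) = ½ · 532 · 1596 = 424536.

424536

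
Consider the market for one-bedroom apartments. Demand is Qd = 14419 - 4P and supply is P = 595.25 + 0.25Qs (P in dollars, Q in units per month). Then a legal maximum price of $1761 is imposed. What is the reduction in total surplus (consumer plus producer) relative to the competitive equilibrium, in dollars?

Rearranging supply gives Qs = 4P - 2381. In a free market, 14419 - 4P = 4P - 2381 gives the equilibrium P* = 2100, Q* = 6019.
Since 1761 < 2100, the ceiling is binding.
At P = 1761: Qd = 14419 - 4·1761 = 7375 and Qs = 4·1761 - 2381 = 4663.
Quantity traded falls to 4663. At Q = 4663 the demand price is (14419 - 4663)/4 = 2439 and the supply price is (2381 + 4663)/4 = 1761.
Deadweight loss = ½ · (2439 - 1761) · (6019 - 4663) = ½ · 678 · 1356 = 459684.

459684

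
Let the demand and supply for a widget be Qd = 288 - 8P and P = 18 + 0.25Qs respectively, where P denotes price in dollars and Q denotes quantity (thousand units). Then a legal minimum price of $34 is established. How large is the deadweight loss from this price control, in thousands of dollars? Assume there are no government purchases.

192

Rearranging supply gives Qs = 4P - 72. In a free market, 288 - 8P = 4P - 72 gives the equilibrium P* = 30, Q* = 48.
Since 34 > 30, the floor is binding.
At P = 34: Qd = 288 - 8·34 = 16 and Qs = 4·34 - 72 = 64.
Quantity traded falls to 16. At Q = 16 the demand price is (288 - 16)/8 = 34 and the supply price is (72 + 16)/4 = 22.
Deadweight loss = ½ · (34 - 22) · (48 - 16) = ½ · 12 · 32 = 192.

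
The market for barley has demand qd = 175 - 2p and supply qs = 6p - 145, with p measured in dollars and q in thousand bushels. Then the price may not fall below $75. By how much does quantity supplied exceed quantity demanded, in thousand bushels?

In a free market, 175 - 2p = 6p - 145 gives the equilibrium p* = 40, q* = 95.
Since 75 > 40, the floor is binding.
At p = 75: qd = 175 - 2·75 = 25 and qs = 6·75 - 145 = 305.
Surplus = qs - qd = 305 - 25 = 280.

280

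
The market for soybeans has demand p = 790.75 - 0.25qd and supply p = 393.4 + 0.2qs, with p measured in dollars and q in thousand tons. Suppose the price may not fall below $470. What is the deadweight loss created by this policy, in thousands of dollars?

0

Rearranging demand gives qd = 3163 - 4p; rearranging supply gives qs = 5p - 1967. Equilibrium: 3163 - 4p = 5p - 1967, so 5130 = 9p and p* = 570, q* = 883.
Since 470 is below p* = 570, the floor does not bind and the free-market outcome prevails.
Since the control does not bind, no trades are prevented and deadweight loss is zero.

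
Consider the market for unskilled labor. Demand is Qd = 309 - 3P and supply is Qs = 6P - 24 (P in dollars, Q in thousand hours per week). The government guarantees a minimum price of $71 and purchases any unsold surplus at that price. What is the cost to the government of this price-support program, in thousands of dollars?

21726

Without the control the market clears where 309 - 3P = 6P - 24, i.e. P* = 37 and Q* = 198.
The floor of 71 is above the equilibrium price 37, so it binds.
At P = 71: Qd = 309 - 3·71 = 96 and Qs = 6·71 - 24 = 402.
Surplus = Qs - Qd = 306.
Government expenditure = surplus × support price = 306 × 71 = 21726.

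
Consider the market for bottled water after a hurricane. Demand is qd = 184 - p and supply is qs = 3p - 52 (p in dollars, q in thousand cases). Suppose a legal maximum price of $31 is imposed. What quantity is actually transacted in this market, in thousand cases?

41

Without the control the market clears where 184 - p = 3p - 52, i.e. p* = 59 and q* = 125.
The ceiling of 31 is below the equilibrium price 59, so it binds.
At p = 31: qd = 184 - 31 = 153 and qs = 3·31 - 52 = 41.
The quantity actually transacted is the short side, supply: 41.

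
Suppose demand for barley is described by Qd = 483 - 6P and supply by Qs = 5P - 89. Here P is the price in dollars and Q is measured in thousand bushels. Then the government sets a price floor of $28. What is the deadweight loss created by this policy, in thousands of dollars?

0

In a free market, 483 - 6P = 5P - 89 gives the equilibrium P* = 52, Q* = 171.
The floor of 28 is below the equilibrium price 52, so it is not binding; the market clears at P* = 52, Q* = 171.
Since the control does not bind, no trades are prevented and deadweight loss is zero.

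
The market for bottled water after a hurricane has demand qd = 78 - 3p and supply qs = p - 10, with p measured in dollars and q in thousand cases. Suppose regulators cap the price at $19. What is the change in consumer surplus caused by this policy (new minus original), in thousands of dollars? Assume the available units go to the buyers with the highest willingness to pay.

25.5

Setting quantity demanded equal to quantity supplied, 78 - 3p = p - 10, gives p* = 22 and q* = 12.
The ceiling of 19 is below the equilibrium price 22, so it binds.
At p = 19: qd = 78 - 3·19 = 21 and qs = 19 - 10 = 9.
Consumer surplus without the control is ½ · (26 - 22) · 12 = 24.
With the ceiling, 9 units are sold at 19 (assume they go to the highest-value buyers). The demand price at q = 9 is 23, so CS = ½ · [(26 - 19) + (23 - 19)] · 9 = 49.5.
Change in consumer surplus = 49.5 - 24 = 25.5.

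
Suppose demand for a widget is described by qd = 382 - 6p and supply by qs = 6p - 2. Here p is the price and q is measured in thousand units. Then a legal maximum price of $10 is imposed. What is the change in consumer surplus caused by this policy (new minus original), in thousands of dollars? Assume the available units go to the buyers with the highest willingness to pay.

In a free market, 382 - 6p = 6p - 2 gives the equilibrium p* = 32, q* = 190.
Because the ceiling (10) lies below the market-clearing price, it is binding.
At p = 10: qd = 382 - 6·10 = 322 and qs = 6·10 - 2 = 58.
Consumer surplus without the control is ½ · (191/3 - 32) · 190 = 9025/3.
With the ceiling, 58 units are sold at 10 (assume they go to the highest-value buyers). The demand price at q = 58 is 54, so CS = ½ · [(191/3 - 10) + (54 - 10)] · 58 = 8497/3.
Change in consumer surplus = 8497/3 - 9025/3 = -176.

-176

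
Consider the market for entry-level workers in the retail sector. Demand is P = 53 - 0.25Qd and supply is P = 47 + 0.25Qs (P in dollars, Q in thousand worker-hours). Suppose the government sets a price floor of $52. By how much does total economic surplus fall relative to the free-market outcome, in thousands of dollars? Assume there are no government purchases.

16

Rearranging demand gives Qd = 212 - 4P; rearranging supply gives Qs = 4P - 188. Setting quantity demanded equal to quantity supplied, 212 - 4P = 4P - 188, gives P* = 50 and Q* = 12.
Since 52 > 50, the floor is binding.
At P = 52: Qd = 212 - 4·52 = 4 and Qs = 4·52 - 188 = 20.
Quantity traded falls to 4. At Q = 4 the demand price is (212 - 4)/4 = 52 and the supply price is (188 + 4)/4 = 48.
Deadweight loss = ½ · (52 - 48) · (12 - 4) = ½ · 4 · 8 = 16.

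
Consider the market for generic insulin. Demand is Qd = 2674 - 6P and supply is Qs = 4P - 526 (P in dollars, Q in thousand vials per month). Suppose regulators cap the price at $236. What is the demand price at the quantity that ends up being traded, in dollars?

376

In a free market, 2674 - 6P = 4P - 526 gives the equilibrium P* = 320, Q* = 754.
The ceiling of 236 is below the equilibrium price 320, so it binds.
At P = 236: Qd = 2674 - 6·236 = 1258 and Qs = 4·236 - 526 = 418.
Only 418 units reach the market. On the demand curve, the marginal buyer's willingness to pay at Q = 418 is (2674 - 418)/6 = 376.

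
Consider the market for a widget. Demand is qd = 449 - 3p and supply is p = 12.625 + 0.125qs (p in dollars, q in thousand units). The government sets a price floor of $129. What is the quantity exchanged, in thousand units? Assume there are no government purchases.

Rearranging supply gives qs = 8p - 101. Without the control the market clears where 449 - 3p = 8p - 101, i.e. p* = 50 and q* = 299.
Because the floor (129) lies above the market-clearing price, it is binding.
At p = 129: qd = 449 - 3·129 = 62 and qs = 8·129 - 101 = 931.
The quantity actually transacted is the short side, demand: 62.

62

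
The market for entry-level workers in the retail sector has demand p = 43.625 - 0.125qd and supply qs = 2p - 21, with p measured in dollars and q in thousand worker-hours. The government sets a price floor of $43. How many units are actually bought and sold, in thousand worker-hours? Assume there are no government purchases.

Rearranging demand gives qd = 349 - 8p. In a free market, 349 - 8p = 2p - 21 gives the equilibrium p* = 37, q* = 53.
The floor of 43 is above the equilibrium price 37, so it binds.
At p = 43: qd = 349 - 8·43 = 5 and qs = 2·43 - 21 = 65.
The quantity actually transacted is the short side, demand: 5.

5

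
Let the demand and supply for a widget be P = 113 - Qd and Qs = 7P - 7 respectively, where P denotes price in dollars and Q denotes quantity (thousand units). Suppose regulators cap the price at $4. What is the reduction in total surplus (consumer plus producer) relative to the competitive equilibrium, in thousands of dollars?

3388

Rearranging demand gives Qd = 113 - P. Equilibrium: 113 - P = 7P - 7, so 120 = 8P and P* = 15, Q* = 98.
Since 4 < 15, the ceiling is binding.
At P = 4: Qd = 113 - 4 = 109 and Qs = 7·4 - 7 = 21.
Quantity traded falls to 21. At Q = 21 the demand price is 113 - 21 = 92 and the supply price is (7 + 21)/7 = 4.
Deadweight loss = ½ · (92 - 4) · (98 - 21) = ½ · 88 · 77 = 3388.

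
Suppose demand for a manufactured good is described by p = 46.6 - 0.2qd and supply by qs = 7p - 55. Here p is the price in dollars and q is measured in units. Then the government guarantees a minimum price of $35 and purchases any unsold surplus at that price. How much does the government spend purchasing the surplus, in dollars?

Rearranging demand gives qd = 233 - 5p. In a free market, 233 - 5p = 7p - 55 gives the equilibrium p* = 24, q* = 113.
Because the floor (35) lies above the market-clearing price, it is binding.
At p = 35: qd = 233 - 5·35 = 58 and qs = 7·35 - 55 = 190.
Surplus = qs - qd = 132.
Government expenditure = surplus × support price = 132 × 35 = 4620.

4620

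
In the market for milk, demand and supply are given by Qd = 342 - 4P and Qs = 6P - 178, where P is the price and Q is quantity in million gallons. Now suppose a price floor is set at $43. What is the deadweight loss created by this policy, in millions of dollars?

0

Without the control the market clears where 342 - 4P = 6P - 178, i.e. P* = 52 and Q* = 134.
Since 43 is below P* = 52, the floor does not bind and the free-market outcome prevails.
Since the control does not bind, no trades are prevented and deadweight loss is zero.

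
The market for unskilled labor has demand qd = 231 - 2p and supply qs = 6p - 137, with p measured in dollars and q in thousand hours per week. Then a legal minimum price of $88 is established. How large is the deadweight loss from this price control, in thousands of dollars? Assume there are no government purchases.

2352

In a free market, 231 - 2p = 6p - 137 gives the equilibrium p* = 46, q* = 139.
Because the floor (88) lies above the market-clearing price, it is binding.
At p = 88: qd = 231 - 2·88 = 55 and qs = 6·88 - 137 = 391.
Quantity traded falls to 55. At q = 55 the demand price is (231 - 55)/2 = 88 and the supply price is (137 + 55)/6 = 32.
Deadweight loss = ½ · (88 - 32) · (139 - 55) = ½ · 56 · 84 = 2352.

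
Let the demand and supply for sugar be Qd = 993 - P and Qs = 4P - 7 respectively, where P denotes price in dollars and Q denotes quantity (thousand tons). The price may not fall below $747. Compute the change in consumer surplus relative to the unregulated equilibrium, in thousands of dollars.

-284166.5

Without the control the market clears where 993 - P = 4P - 7, i.e. P* = 200 and Q* = 793.
Because the floor (747) lies above the market-clearing price, it is binding.
At P = 747: Qd = 993 - 747 = 246 and Qs = 4·747 - 7 = 2981.
Consumer surplus without the control is ½ · (993 - 200) · 793 = 314424.5.
With the floor, consumers buy 246 units at 747, so CS = ½ · (993 - 747) · 246 = 30258.
Change in consumer surplus = 30258 - 314424.5 = -284166.5.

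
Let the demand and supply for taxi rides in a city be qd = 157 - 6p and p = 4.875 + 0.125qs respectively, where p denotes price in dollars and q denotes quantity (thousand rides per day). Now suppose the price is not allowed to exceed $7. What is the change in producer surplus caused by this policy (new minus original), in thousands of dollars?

-315

Rearranging supply gives qs = 8p - 39. In a free market, 157 - 6p = 8p - 39 gives the equilibrium p* = 14, q* = 73.
The ceiling of 7 is below the equilibrium price 14, so it binds.
At p = 7: qd = 157 - 6·7 = 115 and qs = 8·7 - 39 = 17.
Producer surplus without the control is ½ · (14 - 4.875) · 73 = 333.0625.
With the ceiling, producers sell 17 units at 7, so PS = ½ · (7 - 4.875) · 17 = 18.0625.
Change in producer surplus = 18.0625 - 333.0625 = -315.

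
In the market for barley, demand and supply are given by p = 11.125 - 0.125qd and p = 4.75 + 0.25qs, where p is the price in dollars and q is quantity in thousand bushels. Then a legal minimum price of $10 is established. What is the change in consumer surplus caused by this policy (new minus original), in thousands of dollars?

Rearranging demand gives qd = 89 - 8p; rearranging supply gives qs = 4p - 19. Equilibrium: 89 - 8p = 4p - 19, so 108 = 12p and p* = 9, q* = 17.
The floor of 10 is above the equilibrium price 9, so it binds.
At p = 10: qd = 89 - 8·10 = 9 and qs = 4·10 - 19 = 21.
Consumer surplus without the control is ½ · (11.125 - 9) · 17 = 18.0625.
With the floor, consumers buy 9 units at 10, so CS = ½ · (11.125 - 10) · 9 = 5.0625.
Change in consumer surplus = 5.0625 - 18.0625 = -13.

-13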